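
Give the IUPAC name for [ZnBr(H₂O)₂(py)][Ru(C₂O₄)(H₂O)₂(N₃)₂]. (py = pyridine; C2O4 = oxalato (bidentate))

diaquabromo(pyridine)zinc(II) diaquadiazidooxalatoruthenate(III)

Zinc is always +2 in its complexes; the cation's ligand charges sum to -1, so the complex cation is 1+.
A 1:1 salt means the anion carries the equal and opposite charge, 1−.
Anion: ligand charges sum to -4; for the ion to be 1−, Ru = +3.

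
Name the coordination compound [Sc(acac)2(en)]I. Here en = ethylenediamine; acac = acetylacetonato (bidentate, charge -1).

The 1 iodide counter-ion carries a total charge of -1, so each complex ion is 1+.
Ligand charges: 1×ethylenediamine (neutral), 2×acetylacetonato (-1 each); total -2. So Sc + (-2) = 1+, giving Sc = +3.
Ligands are named alphabetically: acetylacetonato before ethylenediamine.

bis(acetylacetonato)(ethylenediamine)scandium(III) iodide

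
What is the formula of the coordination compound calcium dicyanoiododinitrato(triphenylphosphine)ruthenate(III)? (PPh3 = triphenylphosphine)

Ca[Ru(CN)2I(NO3)2(PPh3)]

Ligands: 1 triphenylphosphine (PPh3, neutral), 2 nitrato (NO3, -1), 1 iodo (I, -1), 2 cyano (CN, -1). Ligand charge sum = -5.
With Ru in oxidation state +3, the complex ion is [Ru...]^2−.
Charge balance with calcium (+2) requires 1 complex ion per 1 calcium.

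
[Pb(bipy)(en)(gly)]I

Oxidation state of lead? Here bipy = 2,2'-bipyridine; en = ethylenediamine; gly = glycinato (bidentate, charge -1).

+2

1 iodide outside the brackets (-1 each) → the complex ion is 1+.
Ligand charges: 1×bipy neutral; 1×en neutral; 1×gly = -1; sum -1.
Pb + (-1) = 1+ ⇒ Pb is +2.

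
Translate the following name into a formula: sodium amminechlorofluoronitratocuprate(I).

Na2[CuClF(NH3)(NO3)]

Ligands: 1 ammine (NH3, neutral), 1 chloro (Cl, -1), 1 nitrato (NO3, -1), 1 fluoro (F, -1). Ligand charge sum = -3.
Charge balance with sodium (+1) requires 1 complex ion per 2 sodium.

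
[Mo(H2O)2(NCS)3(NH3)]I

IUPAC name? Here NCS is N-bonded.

amminediaquatriisothiocyanatomolybdenum(IV) iodide

The 1 iodide counter-ion carries a total charge of -1, so each complex ion is 1+.
Ligand charges: 3×isothiocyanato (-1 each), 1×ammine (neutral), 2×aqua (neutral); total -3. So Mo + (-3) = 1+, giving Mo = +4.
Ligands are named alphabetically: ammine before aqua before isothiocyanato.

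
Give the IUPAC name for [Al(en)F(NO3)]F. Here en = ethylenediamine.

(ethylenediamine)fluoronitratoaluminium(III) fluoride

The 1 fluoride counter-ion carries a total charge of -1, so each complex ion is 1+.
Ligand charges: 1×ethylenediamine (neutral), 1×fluoro (-1 each), 1×nitrato (-1 each); total -2. So Al + (-2) = 1+, giving Al = +3.
Ligands are named alphabetically: ethylenediamine before fluoro before nitrato.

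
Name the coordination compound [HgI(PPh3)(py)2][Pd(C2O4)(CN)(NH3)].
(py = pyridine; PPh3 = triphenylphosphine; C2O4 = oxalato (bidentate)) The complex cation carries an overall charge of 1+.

Both ions are complex: the cation is named first with the plain metal name, the anion second with the -ate form; each ion's ligands are alphabetised independently.
The complex cation is given as 1+; its ligand charges sum to -1, so Hg = +2.
A 1:1 salt means the anion carries the equal and opposite charge, 1−.
Anion: ligand charges sum to -3; for the ion to be 1−, Pd = +2.

iodobis(pyridine)(triphenylphosphine)mercury(II) amminecyanooxalatopalladate(II)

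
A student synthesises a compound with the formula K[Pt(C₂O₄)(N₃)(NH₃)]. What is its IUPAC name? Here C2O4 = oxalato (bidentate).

potassium ammineazidooxalatoplatinate(II)

The 1 potassium counter-ion carries a total charge of +1, so each complex ion is 1−.
Ligand charges: 1×azido (-1 each), 1×ammine (neutral), 1×oxalato (-2 each); total -3. So Pt + (-3) = 1−, giving Pt = +2.
The complex ion is anionic, so platinum takes the -ate form platinate(II).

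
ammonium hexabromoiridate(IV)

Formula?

(NH4)2[IrBr6]

Ligands: 6 bromo (Br, -1). Ligand charge sum = -6.
With Ir in oxidation state +4, the complex ion is [Ir...]^2−.
Charge balance with ammonium (+1) requires 1 complex ion per 2 ammonium.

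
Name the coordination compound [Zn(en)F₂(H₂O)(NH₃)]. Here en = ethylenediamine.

There is no counter-ion, so the complex is neutral overall.
Ligand charges: 1×ethylenediamine (neutral), 2×fluoro (-1 each), 1×aqua (neutral), 1×ammine (neutral); total -2. So Zn + (-2) = 0, giving Zn = +2.
Ligands are named alphabetically: ammine before aqua before ethylenediamine before fluoro.

ammineaqua(ethylenediamine)difluorozinc(II)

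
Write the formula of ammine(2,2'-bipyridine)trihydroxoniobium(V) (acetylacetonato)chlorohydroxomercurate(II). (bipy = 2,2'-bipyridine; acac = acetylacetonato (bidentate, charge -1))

Cation [Nb…]: ligand charges -3, Nb(V) ⇒ ion charge 2+.
Anion [Hg…]: ligand charges -3, Hg(II) ⇒ ion charge 1−.
One 2+ cation requires 2 of the 1− anion.

[Nb(bipy)(NH3)(OH)3][Hg(acac)Cl(OH)]2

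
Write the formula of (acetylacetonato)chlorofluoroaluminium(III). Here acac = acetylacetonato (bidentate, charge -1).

Ligands: 1 chloro (Cl, -1), 1 acetylacetonato (acac, -1), 1 fluoro (F, -1). Ligand charge sum = -3.
With Al in oxidation state +3, the complex ion is [Al...].

[Al(acac)ClF]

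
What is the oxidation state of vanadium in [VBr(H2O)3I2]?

+3

No counter-ion: the bracketed complex is neutral.
Ligand charges: 3×H2O neutral; 2×I = -2; 1×Br = -1; sum -3.
V + (-3) = 0 ⇒ V is +3.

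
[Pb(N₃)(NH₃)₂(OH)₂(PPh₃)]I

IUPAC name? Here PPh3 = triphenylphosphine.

diammineazidodihydroxo(triphenylphosphine)lead(IV) iodide

The 1 iodide counter-ion carries a total charge of -1, so each complex ion is 1+.
Ligand charges: 2×hydroxo (-1 each), 1×azido (-1 each), 2×ammine (neutral), 1×triphenylphosphine (neutral); total -3. So Pb + (-3) = 1+, giving Pb = +4.
Ligands are named alphabetically: ammine before azido before hydroxo before triphenylphosphine.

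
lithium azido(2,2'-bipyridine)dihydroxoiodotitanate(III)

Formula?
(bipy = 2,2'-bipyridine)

Li[Ti(bipy)I(N3)(OH)2]

Ligands: 1 iodo (I, -1), 1 2,2'-bipyridine (bipy, neutral), 1 azido (N3, -1), 2 hydroxo (OH, -1). Ligand charge sum = -4.
With Ti in oxidation state +3, the complex ion is [Ti...]^1−.
Charge balance with lithium (+1) requires 1 complex ion per 1 lithium.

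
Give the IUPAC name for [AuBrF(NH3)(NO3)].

amminebromofluoronitratogold(III)

There is no counter-ion, so the complex is neutral overall.
Ligand charges: 1×nitrato (-1 each), 1×fluoro (-1 each), 1×bromo (-1 each), 1×ammine (neutral); total -3. So Au + (-3) = 0, giving Au = +3.
Ligands are named alphabetically: ammine before bromo before fluoro before nitrato.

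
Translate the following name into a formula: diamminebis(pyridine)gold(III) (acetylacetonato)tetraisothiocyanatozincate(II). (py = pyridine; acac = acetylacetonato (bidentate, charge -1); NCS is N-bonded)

[Au(NH3)2(py)2][Zn(acac)(NCS)4]

Cation [Au…]: ligand charges 0, Au(III) ⇒ ion charge 3+.
Anion [Zn…]: ligand charges -5, Zn(II) ⇒ ion charge 3−.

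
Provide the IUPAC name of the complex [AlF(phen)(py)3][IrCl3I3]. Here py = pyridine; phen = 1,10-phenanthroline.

fluoro(1,10-phenanthroline)tris(pyridine)aluminium(III) trichlorotriiodoiridate(IV)

Both ions are complex: the cation is named first with the plain metal name, the anion second with the -ate form; each ion's ligands are alphabetised independently.
Aluminium is always +3 in its complexes; the cation's ligand charges sum to -1, so the complex cation is 2+.
A 1:1 salt means the anion carries the equal and opposite charge, 2−.
Anion: ligand charges sum to -6; for the ion to be 2−, Ir = +4.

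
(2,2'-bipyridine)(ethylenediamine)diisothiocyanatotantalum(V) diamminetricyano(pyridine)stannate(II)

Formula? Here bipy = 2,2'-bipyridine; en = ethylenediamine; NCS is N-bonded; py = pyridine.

Cation [Ta…]: ligand charges -2, Ta(V) ⇒ ion charge 3+.
Anion [Sn…]: ligand charges -3, Sn(II) ⇒ ion charge 1−.
One 3+ cation requires 3 of the 1− anion.

[Ta(bipy)(en)(NCS)2][Sn(CN)3(NH3)2(py)]3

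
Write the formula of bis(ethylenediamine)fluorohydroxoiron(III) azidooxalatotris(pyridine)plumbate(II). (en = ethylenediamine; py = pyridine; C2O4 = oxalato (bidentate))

Cation [Fe…]: ligand charges -2, Fe(III) ⇒ ion charge 1+.
Anion [Pb…]: ligand charges -3, Pb(II) ⇒ ion charge 1−.
One 1+ cation balances one 1− anion.

[Fe(en)2F(OH)][Pb(C2O4)(N3)(py)3]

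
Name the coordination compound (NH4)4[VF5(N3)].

ammonium azidopentafluorovanadate(II)

The 4 ammonium counter-ions carry a total charge of +4, so each complex ion is 4−.
Ligand charges: 1×azido (-1 each), 5×fluoro (-1 each); total -6. So V + (-6) = 4−, giving V = +2.
Ligands are named alphabetically: azido before fluoro.
The complex ion is anionic, so vanadium takes the -ate form vanadate(II).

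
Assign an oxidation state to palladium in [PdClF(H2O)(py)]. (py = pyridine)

No counter-ion: the bracketed complex is neutral.
Ligand charges: 1×H2O neutral; 1×F = -1; 1×Cl = -1; 1×py neutral; sum -2.
Pd + (-2) = 0 ⇒ Pd is +2.

+2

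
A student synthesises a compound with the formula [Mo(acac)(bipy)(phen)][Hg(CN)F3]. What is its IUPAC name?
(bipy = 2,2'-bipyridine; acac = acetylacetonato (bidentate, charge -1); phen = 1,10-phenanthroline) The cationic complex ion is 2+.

(acetylacetonato)(2,2'-bipyridine)(1,10-phenanthroline)molybdenum(III) cyanotrifluoromercurate(II)

Both ions are complex: the cation is named first with the plain metal name, the anion second with the -ate form; each ion's ligands are alphabetised independently.
The complex cation is given as 2+; its ligand charges sum to -1, so Mo = +3.
A 1:1 salt means the anion carries the equal and opposite charge, 2−.
Anion: ligand charges sum to -4; for the ion to be 2−, Hg = +2.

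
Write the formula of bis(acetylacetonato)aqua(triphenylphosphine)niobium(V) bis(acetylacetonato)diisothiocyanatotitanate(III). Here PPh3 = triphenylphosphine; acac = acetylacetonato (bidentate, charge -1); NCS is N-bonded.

[Nb(acac)2(H2O)(PPh3)][Ti(acac)2(NCS)2]3

Cation [Nb…]: ligand charges -2, Nb(V) ⇒ ion charge 3+.
Anion [Ti…]: ligand charges -4, Ti(III) ⇒ ion charge 1−.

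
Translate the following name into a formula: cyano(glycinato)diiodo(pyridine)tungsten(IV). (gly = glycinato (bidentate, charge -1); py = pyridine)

Ligands: 1 glycinato (gly, -1), 2 iodo (I, -1), 1 cyano (CN, -1), 1 pyridine (py, neutral). Ligand charge sum = -4.
With W in oxidation state +4, the complex ion is [W...].

[W(CN)(gly)I2(py)]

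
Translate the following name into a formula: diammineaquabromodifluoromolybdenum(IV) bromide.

Ligands: 2 ammine (NH3, neutral), 1 aqua (H2O, neutral), 2 fluoro (F, -1), 1 bromo (Br, -1). Ligand charge sum = -3.
With Mo in oxidation state +4, the complex ion is [Mo...]^1+.
Charge balance with bromide (-1) requires 1 complex ion per 1 bromide.

[MoBrF2(H2O)(NH3)2]Br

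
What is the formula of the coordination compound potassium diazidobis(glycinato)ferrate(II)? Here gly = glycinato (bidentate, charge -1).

K2[Fe(gly)2(N3)2]

Ligands: 2 glycinato (gly, -1), 2 azido (N3, -1). Ligand charge sum = -4.
With Fe in oxidation state +2, the complex ion is [Fe...]^2−.
Charge balance with potassium (+1) requires 1 complex ion per 2 potassium.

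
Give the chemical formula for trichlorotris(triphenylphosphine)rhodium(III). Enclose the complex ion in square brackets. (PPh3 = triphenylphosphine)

[RhCl3(PPh3)3]

Ligands: 3 chloro (Cl, -1), 3 triphenylphosphine (PPh3, neutral). Ligand charge sum = -3.
With Rh in oxidation state +3, the complex ion is [Rh...].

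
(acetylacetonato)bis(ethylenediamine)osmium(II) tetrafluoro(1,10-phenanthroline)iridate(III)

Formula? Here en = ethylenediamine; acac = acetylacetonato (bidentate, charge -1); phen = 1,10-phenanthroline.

[Os(acac)(en)2][IrF4(phen)]

Cation [Os…]: ligand charges -1, Os(II) ⇒ ion charge 1+.
Anion [Ir…]: ligand charges -4, Ir(III) ⇒ ion charge 1−.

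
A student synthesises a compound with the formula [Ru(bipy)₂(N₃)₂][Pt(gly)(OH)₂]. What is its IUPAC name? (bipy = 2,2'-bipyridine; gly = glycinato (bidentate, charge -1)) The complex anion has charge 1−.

diazidobis(2,2'-bipyridine)ruthenium(III) (glycinato)dihydroxoplatinate(II)

The complex anion is given as 1−; its ligand charges sum to -3, so Pt = +2.
A 1:1 salt means the cation carries the equal and opposite charge, 1+.
Cation: ligand charges sum to -2; for the ion to be 1+, Ru = +3.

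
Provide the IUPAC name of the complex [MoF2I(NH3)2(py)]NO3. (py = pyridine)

diamminedifluoroiodo(pyridine)molybdenum(IV) nitrate

The 1 nitrate counter-ion carries a total charge of -1, so each complex ion is 1+.
Ligand charges: 1×iodo (-1 each), 2×fluoro (-1 each), 1×pyridine (neutral), 2×ammine (neutral); total -3. So Mo + (-3) = 1+, giving Mo = +4.
Ligands are named alphabetically: ammine before fluoro before iodo before pyridine.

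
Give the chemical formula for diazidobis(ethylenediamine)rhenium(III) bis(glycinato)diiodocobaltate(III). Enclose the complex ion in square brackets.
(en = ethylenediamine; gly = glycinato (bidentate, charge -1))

Cation [Re…]: ligand charges -2, Re(III) ⇒ ion charge 1+.
Anion [Co…]: ligand charges -4, Co(III) ⇒ ion charge 1−.

[Re(en)2(N3)2][Co(gly)2I2]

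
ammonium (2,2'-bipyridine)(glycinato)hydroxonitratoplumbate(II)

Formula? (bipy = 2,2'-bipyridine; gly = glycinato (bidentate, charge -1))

NH4[Pb(bipy)(gly)(NO3)(OH)]

Ligands: 1 2,2'-bipyridine (bipy, neutral), 1 nitrato (NO3, -1), 1 hydroxo (OH, -1), 1 glycinato (gly, -1). Ligand charge sum = -3.
With Pb in oxidation state +2, the complex ion is [Pb...]^1−.
Charge balance with ammonium (+1) requires 1 complex ion per 1 ammonium.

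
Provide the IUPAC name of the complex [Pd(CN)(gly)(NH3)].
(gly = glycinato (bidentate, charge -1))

There is no counter-ion, so the complex is neutral overall.
Ligand charges: 1×glycinato (-1 each), 1×cyano (-1 each), 1×ammine (neutral); total -2. So Pd + (-2) = 0, giving Pd = +2.
Ligands are named alphabetically: ammine before cyano before glycinato.

amminecyano(glycinato)palladium(II)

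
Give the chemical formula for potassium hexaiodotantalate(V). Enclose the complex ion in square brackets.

Ligands: 6 iodo (I, -1). Ligand charge sum = -6.
With Ta in oxidation state +5, the complex ion is [Ta...]^1−.
Charge balance with potassium (+1) requires 1 complex ion per 1 potassium.

K[TaI6]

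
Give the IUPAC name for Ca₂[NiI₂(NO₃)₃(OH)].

calcium hydroxodiiodotrinitratonickelate(II)

The 2 calcium counter-ions carry a total charge of +4, so each complex ion is 4−.
Ligand charges: 3×nitrato (-1 each), 1×hydroxo (-1 each), 2×iodo (-1 each); total -6. So Ni + (-6) = 4−, giving Ni = +2.
The complex ion is anionic, so nickel takes the -ate form nickelate(II).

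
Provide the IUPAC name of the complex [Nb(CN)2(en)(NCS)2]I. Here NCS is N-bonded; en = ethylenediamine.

The 1 iodide counter-ion carries a total charge of -1, so each complex ion is 1+.
Ligand charges: 2×isothiocyanato (-1 each), 1×ethylenediamine (neutral), 2×cyano (-1 each); total -4. So Nb + (-4) = 1+, giving Nb = +5.
Ligands are named alphabetically: cyano before ethylenediamine before isothiocyanato.

dicyano(ethylenediamine)diisothiocyanatoniobium(V) iodide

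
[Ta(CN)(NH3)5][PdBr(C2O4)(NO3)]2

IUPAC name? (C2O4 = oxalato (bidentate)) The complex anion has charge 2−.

pentaamminecyanotantalum(V) bromonitratooxalatopalladate(II)

The complex anion is given as 2−; its ligand charges sum to -4, so Pd = +2.
With 2 anions per cation, the cation must be 2×2 = 4+.
Cation: ligand charges sum to -1; for the ion to be 4+, Ta = +5.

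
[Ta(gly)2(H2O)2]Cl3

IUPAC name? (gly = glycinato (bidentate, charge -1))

The 3 chloride counter-ions carry a total charge of -3, so each complex ion is 3+.
Ligand charges: 2×glycinato (-1 each), 2×aqua (neutral); total -2. So Ta + (-2) = 3+, giving Ta = +5.
Ligands are named alphabetically: aqua before glycinato.

diaquabis(glycinato)tantalum(V) chloride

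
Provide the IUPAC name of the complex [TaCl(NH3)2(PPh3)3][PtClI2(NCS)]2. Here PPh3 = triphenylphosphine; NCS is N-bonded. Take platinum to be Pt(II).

diamminechlorotris(triphenylphosphine)tantalum(V) chlorodiiodoisothiocyanatoplatinate(II)

Both ions are complex: the cation is named first with the plain metal name, the anion second with the -ate form; each ion's ligands are alphabetised independently.
Pt is given as +2; the anion's ligand charges sum to -4, so the complex anion is 2−.
With 2 anions per cation, the cation must be 2×2 = 4+.
Cation: ligand charges sum to -1; for the ion to be 4+, Ta = +5.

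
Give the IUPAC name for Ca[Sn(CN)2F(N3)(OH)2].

calcium azidodicyanofluorodihydroxostannate(IV)

The 1 calcium counter-ion carries a total charge of +2, so each complex ion is 2−.
Ligand charges: 1×azido (-1 each), 1×fluoro (-1 each), 2×hydroxo (-1 each), 2×cyano (-1 each); total -6. So Sn + (-6) = 2−, giving Sn = +4.
Ligands are named alphabetically: azido before cyano before fluoro before hydroxo.
The complex ion is anionic, so tin takes the -ate form stannate(IV).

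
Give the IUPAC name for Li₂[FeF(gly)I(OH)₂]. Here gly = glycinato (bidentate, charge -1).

lithium fluoro(glycinato)dihydroxoiodoferrate(III)

The 2 lithium counter-ions carry a total charge of +2, so each complex ion is 2−.
Ligand charges: 1×fluoro (-1 each), 1×glycinato (-1 each), 1×iodo (-1 each), 2×hydroxo (-1 each); total -5. So Fe + (-5) = 2−, giving Fe = +3.
Ligands are named alphabetically: fluoro before glycinato before hydroxo before iodo.
The complex ion is anionic, so iron takes the -ate form ferrate(III).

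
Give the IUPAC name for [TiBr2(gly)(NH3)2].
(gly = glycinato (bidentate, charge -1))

There is no counter-ion, so the complex is neutral overall.
Ligand charges: 2×bromo (-1 each), 1×glycinato (-1 each), 2×ammine (neutral); total -3. So Ti + (-3) = 0, giving Ti = +3.
Ligands are named alphabetically: ammine before bromo before glycinato.

diamminedibromo(glycinato)titanium(III)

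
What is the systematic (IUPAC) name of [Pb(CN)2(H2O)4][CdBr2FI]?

tetraaquadicyanolead(IV) dibromofluoroiodocadmate(II)

Cadmium is always +2 in its complexes; the anion's ligand charges sum to -4, so the complex anion is 2−.
A 1:1 salt means the cation carries the equal and opposite charge, 2+.
Cation: ligand charges sum to -2; for the ion to be 2+, Pb = +4.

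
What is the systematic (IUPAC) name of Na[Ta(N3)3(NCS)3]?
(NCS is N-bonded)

sodium triazidotriisothiocyanatotantalate(V)

The 1 sodium counter-ion carries a total charge of +1, so each complex ion is 1−.
Ligand charges: 3×isothiocyanato (-1 each), 3×azido (-1 each); total -6. So Ta + (-6) = 1−, giving Ta = +5.
Ligands are named alphabetically: azido before isothiocyanato.
The complex ion is anionic, so tantalum takes the -ate form tantalate(V).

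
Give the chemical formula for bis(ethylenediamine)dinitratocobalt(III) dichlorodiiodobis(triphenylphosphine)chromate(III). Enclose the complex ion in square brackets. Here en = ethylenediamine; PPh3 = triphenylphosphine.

Cation [Co…]: ligand charges -2, Co(III) ⇒ ion charge 1+.
Anion [Cr…]: ligand charges -4, Cr(III) ⇒ ion charge 1−.
One 1+ cation balances one 1− anion.

[Co(en)2(NO3)2][CrCl2I2(PPh3)2]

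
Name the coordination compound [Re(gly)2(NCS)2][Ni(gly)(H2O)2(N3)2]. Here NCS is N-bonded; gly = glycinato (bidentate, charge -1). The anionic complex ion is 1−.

bis(glycinato)diisothiocyanatorhenium(V) diaquadiazido(glycinato)nickelate(II)

The complex anion is given as 1−; its ligand charges sum to -3, so Ni = +2.
A 1:1 salt means the cation carries the equal and opposite charge, 1+.
Cation: ligand charges sum to -4; for the ion to be 1+, Re = +5.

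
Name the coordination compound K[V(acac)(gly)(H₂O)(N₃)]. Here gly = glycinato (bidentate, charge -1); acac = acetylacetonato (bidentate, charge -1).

The 1 potassium counter-ion carries a total charge of +1, so each complex ion is 1−.
Ligand charges: 1×glycinato (-1 each), 1×acetylacetonato (-1 each), 1×azido (-1 each), 1×aqua (neutral); total -3. So V + (-3) = 1−, giving V = +2.
Ligands are named alphabetically: acetylacetonato before aqua before azido before glycinato.
The complex ion is anionic, so vanadium takes the -ate form vanadate(II).

potassium (acetylacetonato)aquaazido(glycinato)vanadate(II)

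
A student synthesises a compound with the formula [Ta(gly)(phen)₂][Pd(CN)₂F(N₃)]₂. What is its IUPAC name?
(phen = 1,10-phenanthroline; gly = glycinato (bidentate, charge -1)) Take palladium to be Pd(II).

(glycinato)bis(1,10-phenanthroline)tantalum(V) azidodicyanofluoropalladate(II)

Both ions are complex: the cation is named first with the plain metal name, the anion second with the -ate form; each ion's ligands are alphabetised independently.
Pd is given as +2; the anion's ligand charges sum to -4, so the complex anion is 2−.
With 2 anions per cation, the cation must be 2×2 = 4+.
Cation: ligand charges sum to -1; for the ion to be 4+, Ta = +5.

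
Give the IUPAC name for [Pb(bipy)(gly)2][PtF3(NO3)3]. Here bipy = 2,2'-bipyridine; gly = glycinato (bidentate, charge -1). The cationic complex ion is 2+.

Both ions are complex: the cation is named first with the plain metal name, the anion second with the -ate form; each ion's ligands are alphabetised independently.
The complex cation is given as 2+; its ligand charges sum to -2, so Pb = +4.
A 1:1 salt means the anion carries the equal and opposite charge, 2−.
Anion: ligand charges sum to -6; for the ion to be 2−, Pt = +4.

(2,2'-bipyridine)bis(glycinato)lead(IV) trifluorotrinitratoplatinate(IV)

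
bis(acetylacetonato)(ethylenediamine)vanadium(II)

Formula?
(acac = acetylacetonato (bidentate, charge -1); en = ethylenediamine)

Ligands: 2 acetylacetonato (acac, -1), 1 ethylenediamine (en, neutral). Ligand charge sum = -2.
With V in oxidation state +2, the complex ion is [V...].

[V(acac)2(en)]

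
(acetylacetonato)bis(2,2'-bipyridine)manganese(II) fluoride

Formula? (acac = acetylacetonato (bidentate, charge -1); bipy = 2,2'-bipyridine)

[Mn(acac)(bipy)2]F

Ligands: 1 acetylacetonato (acac, -1), 2 2,2'-bipyridine (bipy, neutral). Ligand charge sum = -1.
With Mn in oxidation state +2, the complex ion is [Mn...]^1+.
Charge balance with fluoride (-1) requires 1 complex ion per 1 fluoride.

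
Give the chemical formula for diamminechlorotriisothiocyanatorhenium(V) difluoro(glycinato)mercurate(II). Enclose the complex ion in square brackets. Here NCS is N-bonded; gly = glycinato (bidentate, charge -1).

Cation [Re…]: ligand charges -4, Re(V) ⇒ ion charge 1+.
Anion [Hg…]: ligand charges -3, Hg(II) ⇒ ion charge 1−.
One 1+ cation balances one 1− anion.

[ReCl(NCS)3(NH3)2][HgF2(gly)]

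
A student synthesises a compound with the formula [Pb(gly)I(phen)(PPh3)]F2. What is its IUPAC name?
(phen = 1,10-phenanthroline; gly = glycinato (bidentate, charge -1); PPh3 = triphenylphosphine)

(glycinato)iodo(1,10-phenanthroline)(triphenylphosphine)lead(IV) fluoride

The 2 fluoride counter-ions carry a total charge of -2, so each complex ion is 2+.
Ligand charges: 1×1,10-phenanthroline (neutral), 1×iodo (-1 each), 1×glycinato (-1 each), 1×triphenylphosphine (neutral); total -2. So Pb + (-2) = 2+, giving Pb = +4.
Ligands are named alphabetically: glycinato before iodo before phenanthroline before triphenylphosphine.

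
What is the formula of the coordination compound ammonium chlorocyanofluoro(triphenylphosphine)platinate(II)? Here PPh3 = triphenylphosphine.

NH4[PtCl(CN)F(PPh3)]

Ligands: 1 chloro (Cl, -1), 1 cyano (CN, -1), 1 fluoro (F, -1), 1 triphenylphosphine (PPh3, neutral). Ligand charge sum = -3.
With Pt in oxidation state +2, the complex ion is [Pt...]^1−.
Charge balance with ammonium (+1) requires 1 complex ion per 1 ammonium.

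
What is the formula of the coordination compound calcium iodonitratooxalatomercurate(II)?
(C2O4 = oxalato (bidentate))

Ca[Hg(C2O4)I(NO3)]

Ligands: 1 nitrato (NO3, -1), 1 oxalato (C2O4, -2), 1 iodo (I, -1). Ligand charge sum = -4.
Charge balance with calcium (+2) requires 1 complex ion per 1 calcium.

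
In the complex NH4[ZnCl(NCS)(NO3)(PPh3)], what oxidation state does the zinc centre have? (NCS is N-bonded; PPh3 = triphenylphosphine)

1 ammonium outside the brackets (+1 each) → the complex ion is 1−.
Ligand charges: 1×NCS = -1; 1×PPh3 neutral; 1×Cl = -1; 1×NO3 = -1; sum -3.
Zn + (-3) = 1− ⇒ Zn is +2.

+2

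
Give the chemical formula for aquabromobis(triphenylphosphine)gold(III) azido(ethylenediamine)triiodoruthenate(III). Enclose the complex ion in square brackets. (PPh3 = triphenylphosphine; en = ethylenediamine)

Cation [Au…]: ligand charges -1, Au(III) ⇒ ion charge 2+.
Anion [Ru…]: ligand charges -4, Ru(III) ⇒ ion charge 1−.
One 2+ cation requires 2 of the 1− anion.

[AuBr(H2O)(PPh3)2][Ru(en)I3(N3)]2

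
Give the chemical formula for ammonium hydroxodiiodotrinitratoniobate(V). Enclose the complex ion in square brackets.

Ligands: 3 nitrato (NO3, -1), 1 hydroxo (OH, -1), 2 iodo (I, -1). Ligand charge sum = -6.
With Nb in oxidation state +5, the complex ion is [Nb...]^1−.
Charge balance with ammonium (+1) requires 1 complex ion per 1 ammonium.

NH4[NbI2(NO3)3(OH)]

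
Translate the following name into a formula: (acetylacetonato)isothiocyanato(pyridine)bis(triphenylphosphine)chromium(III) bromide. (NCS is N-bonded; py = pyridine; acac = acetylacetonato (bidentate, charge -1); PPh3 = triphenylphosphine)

[Cr(acac)(NCS)(PPh3)2(py)]Br

Ligands: 1 isothiocyanato (NCS, -1), 1 pyridine (py, neutral), 1 acetylacetonato (acac, -1), 2 triphenylphosphine (PPh3, neutral). Ligand charge sum = -2.
With Cr in oxidation state +3, the complex ion is [Cr...]^1+.
Charge balance with bromide (-1) requires 1 complex ion per 1 bromide.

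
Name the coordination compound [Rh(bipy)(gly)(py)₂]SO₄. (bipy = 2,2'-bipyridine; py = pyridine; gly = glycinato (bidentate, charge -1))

The 1 sulfate counter-ion carries a total charge of -2, so each complex ion is 2+.
Ligand charges: 1×2,2'-bipyridine (neutral), 2×pyridine (neutral), 1×glycinato (-1 each); total -1. So Rh + (-1) = 2+, giving Rh = +3.
Ligands are named alphabetically: bipyridine before glycinato before pyridine.

(2,2'-bipyridine)(glycinato)bis(pyridine)rhodium(III) sulfate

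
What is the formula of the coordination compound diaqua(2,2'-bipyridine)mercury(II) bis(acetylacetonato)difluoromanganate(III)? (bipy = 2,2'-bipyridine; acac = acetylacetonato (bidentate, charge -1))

Cation [Hg…]: ligand charges 0, Hg(II) ⇒ ion charge 2+.
Anion [Mn…]: ligand charges -4, Mn(III) ⇒ ion charge 1−.
One 2+ cation requires 2 of the 1− anion.

[Hg(bipy)(H2O)2][Mn(acac)2F2]2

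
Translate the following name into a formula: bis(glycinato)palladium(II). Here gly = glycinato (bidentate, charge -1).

Ligands: 2 glycinato (gly, -1). Ligand charge sum = -2.
With Pd in oxidation state +2, the complex ion is [Pd...].

[Pd(gly)2]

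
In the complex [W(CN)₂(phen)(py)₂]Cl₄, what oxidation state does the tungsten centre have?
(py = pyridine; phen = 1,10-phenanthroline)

+6

4 chloride outside the brackets (-1 each) → the complex ion is 4+.
Ligand charges: 2×py neutral; 1×phen neutral; 2×CN = -2; sum -2.
W + (-2) = 4+ ⇒ W is +6.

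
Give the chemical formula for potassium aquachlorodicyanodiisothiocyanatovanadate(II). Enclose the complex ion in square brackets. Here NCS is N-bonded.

Ligands: 1 aqua (H2O, neutral), 2 isothiocyanato (NCS, -1), 2 cyano (CN, -1), 1 chloro (Cl, -1). Ligand charge sum = -5.
Charge balance with potassium (+1) requires 1 complex ion per 3 potassium.

K3[VCl(CN)2(H2O)(NCS)2]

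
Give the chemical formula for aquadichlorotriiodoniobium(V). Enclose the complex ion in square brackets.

Ligands: 3 iodo (I, -1), 2 chloro (Cl, -1), 1 aqua (H2O, neutral). Ligand charge sum = -5.
With Nb in oxidation state +5, the complex ion is [Nb...].

[NbCl2(H2O)I3]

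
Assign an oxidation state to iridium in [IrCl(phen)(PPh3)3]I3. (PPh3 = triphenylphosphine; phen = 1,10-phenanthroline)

3 iodide outside the brackets (-1 each) → the complex ion is 3+.
Ligand charges: 3×PPh3 neutral; 1×Cl = -1; 1×phen neutral; sum -1.
Ir + (-1) = 3+ ⇒ Ir is +4.

+4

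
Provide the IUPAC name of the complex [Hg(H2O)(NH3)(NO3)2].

ammineaquadinitratomercury(II)

There is no counter-ion, so the complex is neutral overall.
Ligand charges: 2×nitrato (-1 each), 1×aqua (neutral), 1×ammine (neutral); total -2. So Hg + (-2) = 0, giving Hg = +2.
Ligands are named alphabetically: ammine before aqua before nitrato.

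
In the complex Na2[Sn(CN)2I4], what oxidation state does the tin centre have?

+4

2 sodium outside the brackets (+1 each) → the complex ion is 2−.
Ligand charges: 4×I = -4; 2×CN = -2; sum -6.
Sn + (-6) = 2− ⇒ Sn is +4.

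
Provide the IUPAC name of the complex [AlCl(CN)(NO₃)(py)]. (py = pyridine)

chlorocyanonitrato(pyridine)aluminium(III)

There is no counter-ion, so the complex is neutral overall.
Ligand charges: 1×nitrato (-1 each), 1×cyano (-1 each), 1×chloro (-1 each), 1×pyridine (neutral); total -3. So Al + (-3) = 0, giving Al = +3.
Ligands are named alphabetically: chloro before cyano before nitrato before pyridine.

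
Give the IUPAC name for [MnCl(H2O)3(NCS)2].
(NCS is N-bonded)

There is no counter-ion, so the complex is neutral overall.
Ligand charges: 2×isothiocyanato (-1 each), 3×aqua (neutral), 1×chloro (-1 each); total -3. So Mn + (-3) = 0, giving Mn = +3.
Ligands are named alphabetically: aqua before chloro before isothiocyanato.

triaquachlorodiisothiocyanatomanganese(III)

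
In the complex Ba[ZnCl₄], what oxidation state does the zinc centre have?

+2

1 barium outside the brackets (+2 each) → the complex ion is 2−.
Ligand charges: 4×Cl = -4; sum -4.
Zn + (-4) = 2− ⇒ Zn is +2.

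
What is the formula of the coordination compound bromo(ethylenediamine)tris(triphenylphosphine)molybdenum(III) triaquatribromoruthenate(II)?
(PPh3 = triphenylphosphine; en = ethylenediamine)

Cation [Mo…]: ligand charges -1, Mo(III) ⇒ ion charge 2+.
Anion [Ru…]: ligand charges -3, Ru(II) ⇒ ion charge 1−.
One 2+ cation requires 2 of the 1− anion.

[MoBr(en)(PPh3)3][RuBr3(H2O)3]2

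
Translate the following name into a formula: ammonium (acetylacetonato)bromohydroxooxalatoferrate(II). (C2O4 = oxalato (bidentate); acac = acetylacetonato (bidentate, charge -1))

(NH4)3[Fe(acac)Br(C2O4)(OH)]

Ligands: 1 oxalato (C2O4, -2), 1 hydroxo (OH, -1), 1 acetylacetonato (acac, -1), 1 bromo (Br, -1). Ligand charge sum = -5.
With Fe in oxidation state +2, the complex ion is [Fe...]^3−.
Charge balance with ammonium (+1) requires 1 complex ion per 3 ammonium.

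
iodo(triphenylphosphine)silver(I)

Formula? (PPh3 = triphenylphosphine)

[AgI(PPh3)]

Ligands: 1 triphenylphosphine (PPh3, neutral), 1 iodo (I, -1). Ligand charge sum = -1.
With Ag in oxidation state +1, the complex ion is [Ag...].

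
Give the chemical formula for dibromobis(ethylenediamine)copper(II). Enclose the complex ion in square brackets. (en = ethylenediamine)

Ligands: 2 ethylenediamine (en, neutral), 2 bromo (Br, -1). Ligand charge sum = -2.
With Cu in oxidation state +2, the complex ion is [Cu...].

[CuBr2(en)2]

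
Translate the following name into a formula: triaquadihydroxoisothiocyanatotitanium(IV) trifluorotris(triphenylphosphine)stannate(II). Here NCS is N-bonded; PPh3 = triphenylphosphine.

Cation [Ti…]: ligand charges -3, Ti(IV) ⇒ ion charge 1+.
Anion [Sn…]: ligand charges -3, Sn(II) ⇒ ion charge 1−.

[Ti(H2O)3(NCS)(OH)2][SnF3(PPh3)3]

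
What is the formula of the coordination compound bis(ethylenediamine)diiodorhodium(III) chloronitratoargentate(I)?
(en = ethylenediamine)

Cation [Rh…]: ligand charges -2, Rh(III) ⇒ ion charge 1+.
Anion [Ag…]: ligand charges -2, Ag(I) ⇒ ion charge 1−.
One 1+ cation balances one 1− anion.

[Rh(en)2I2][AgCl(NO3)]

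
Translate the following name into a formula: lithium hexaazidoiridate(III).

Ligands: 6 azido (N3, -1). Ligand charge sum = -6.
Charge balance with lithium (+1) requires 1 complex ion per 3 lithium.

Li3[Ir(N3)6]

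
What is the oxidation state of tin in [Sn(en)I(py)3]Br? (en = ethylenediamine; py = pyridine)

1 bromide outside the brackets (-1 each) → the complex ion is 1+.
Ligand charges: 1×en neutral; 1×I = -1; 3×py neutral; sum -1.
Sn + (-1) = 1+ ⇒ Sn is +2.

+2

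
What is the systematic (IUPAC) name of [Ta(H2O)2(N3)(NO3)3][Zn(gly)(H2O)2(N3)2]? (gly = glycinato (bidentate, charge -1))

Both ions are complex: the cation is named first with the plain metal name, the anion second with the -ate form; each ion's ligands are alphabetised independently.
Zinc is always +2 in its complexes; the anion's ligand charges sum to -3, so the complex anion is 1−.
A 1:1 salt means the cation carries the equal and opposite charge, 1+.
Cation: ligand charges sum to -4; for the ion to be 1+, Ta = +5.

diaquaazidotrinitratotantalum(V) diaquadiazido(glycinato)zincate(II)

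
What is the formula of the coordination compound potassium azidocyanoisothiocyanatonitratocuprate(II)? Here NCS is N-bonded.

K2[Cu(CN)(N3)(NCS)(NO3)]

Ligands: 1 azido (N3, -1), 1 isothiocyanato (NCS, -1), 1 nitrato (NO3, -1), 1 cyano (CN, -1). Ligand charge sum = -4.
With Cu in oxidation state +2, the complex ion is [Cu...]^2−.
Charge balance with potassium (+1) requires 1 complex ion per 2 potassium.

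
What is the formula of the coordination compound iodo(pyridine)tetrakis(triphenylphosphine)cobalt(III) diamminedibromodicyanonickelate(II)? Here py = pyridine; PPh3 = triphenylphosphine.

[CoI(PPh3)4(py)][NiBr2(CN)2(NH3)2]

Cation [Co…]: ligand charges -1, Co(III) ⇒ ion charge 2+.
Anion [Ni…]: ligand charges -4, Ni(II) ⇒ ion charge 2−.
One 2+ cation balances one 2− anion.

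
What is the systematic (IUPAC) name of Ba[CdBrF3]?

barium bromotrifluorocadmate(II)

The 1 barium counter-ion carries a total charge of +2, so each complex ion is 2−.
Ligand charges: 1×bromo (-1 each), 3×fluoro (-1 each); total -4. So Cd + (-4) = 2−, giving Cd = +2.
Ligands are named alphabetically: bromo before fluoro.
The complex ion is anionic, so cadmium takes the -ate form cadmate(II).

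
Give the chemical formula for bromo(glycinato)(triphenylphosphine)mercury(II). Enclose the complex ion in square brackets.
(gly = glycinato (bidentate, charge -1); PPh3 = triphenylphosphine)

Ligands: 1 glycinato (gly, -1), 1 bromo (Br, -1), 1 triphenylphosphine (PPh3, neutral). Ligand charge sum = -2.
With Hg in oxidation state +2, the complex ion is [Hg...].

[HgBr(gly)(PPh3)]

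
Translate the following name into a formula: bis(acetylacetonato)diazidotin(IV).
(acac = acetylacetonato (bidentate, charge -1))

[Sn(acac)2(N3)2]

Ligands: 2 acetylacetonato (acac, -1), 2 azido (N3, -1). Ligand charge sum = -4.
With Sn in oxidation state +4, the complex ion is [Sn...].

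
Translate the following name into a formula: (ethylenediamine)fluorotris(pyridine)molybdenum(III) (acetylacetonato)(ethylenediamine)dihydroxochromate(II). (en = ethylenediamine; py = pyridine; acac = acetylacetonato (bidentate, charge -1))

Cation [Mo…]: ligand charges -1, Mo(III) ⇒ ion charge 2+.
Anion [Cr…]: ligand charges -3, Cr(II) ⇒ ion charge 1−.

[Mo(en)F(py)3][Cr(acac)(en)(OH)2]2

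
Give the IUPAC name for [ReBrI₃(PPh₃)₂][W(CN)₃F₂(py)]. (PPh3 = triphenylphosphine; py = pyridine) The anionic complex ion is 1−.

bromotriiodobis(triphenylphosphine)rhenium(V) tricyanodifluoro(pyridine)tungstate(IV)

The complex anion is given as 1−; its ligand charges sum to -5, so W = +4.
A 1:1 salt means the cation carries the equal and opposite charge, 1+.
Cation: ligand charges sum to -4; for the ion to be 1+, Re = +5.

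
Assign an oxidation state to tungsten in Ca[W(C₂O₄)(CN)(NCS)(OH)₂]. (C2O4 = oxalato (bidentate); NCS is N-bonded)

+4

1 calcium outside the brackets (+2 each) → the complex ion is 2−.
Ligand charges: 2×OH = -2; 1×C2O4 = -2; 1×NCS = -1; 1×CN = -1; sum -6.
W + (-6) = 2− ⇒ W is +4.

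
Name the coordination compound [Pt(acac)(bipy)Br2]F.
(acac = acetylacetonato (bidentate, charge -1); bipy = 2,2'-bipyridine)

The 1 fluoride counter-ion carries a total charge of -1, so each complex ion is 1+.
Ligand charges: 1×acetylacetonato (-1 each), 2×bromo (-1 each), 1×2,2'-bipyridine (neutral); total -3. So Pt + (-3) = 1+, giving Pt = +4.
Ligands are named alphabetically: acetylacetonato before bipyridine before bromo.

(acetylacetonato)(2,2'-bipyridine)dibromoplatinum(IV) fluoride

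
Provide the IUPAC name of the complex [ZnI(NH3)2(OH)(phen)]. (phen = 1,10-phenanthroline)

There is no counter-ion, so the complex is neutral overall.
Ligand charges: 1×hydroxo (-1 each), 1×1,10-phenanthroline (neutral), 1×iodo (-1 each), 2×ammine (neutral); total -2. So Zn + (-2) = 0, giving Zn = +2.
Ligands are named alphabetically: ammine before hydroxo before iodo before phenanthroline.

diamminehydroxoiodo(1,10-phenanthroline)zinc(II)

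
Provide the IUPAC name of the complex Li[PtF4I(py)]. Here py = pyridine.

lithium tetrafluoroiodo(pyridine)platinate(IV)

The 1 lithium counter-ion carries a total charge of +1, so each complex ion is 1−.
Ligand charges: 4×fluoro (-1 each), 1×iodo (-1 each), 1×pyridine (neutral); total -5. So Pt + (-5) = 1−, giving Pt = +4.
Ligands are named alphabetically: fluoro before iodo before pyridine.
The complex ion is anionic, so platinum takes the -ate form platinate(IV).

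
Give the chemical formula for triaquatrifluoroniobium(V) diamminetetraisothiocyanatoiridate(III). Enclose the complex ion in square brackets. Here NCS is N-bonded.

Cation [Nb…]: ligand charges -3, Nb(V) ⇒ ion charge 2+.
Anion [Ir…]: ligand charges -4, Ir(III) ⇒ ion charge 1−.
One 2+ cation requires 2 of the 1− anion.

[NbF3(H2O)3][Ir(NCS)4(NH3)2]2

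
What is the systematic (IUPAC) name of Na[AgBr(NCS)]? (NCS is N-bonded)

The 1 sodium counter-ion carries a total charge of +1, so each complex ion is 1−.
Ligand charges: 1×isothiocyanato (-1 each), 1×bromo (-1 each); total -2. So Ag + (-2) = 1−, giving Ag = +1.
The complex ion is anionic, so silver takes the -ate form argentate(I).

sodium bromoisothiocyanatoargentate(I)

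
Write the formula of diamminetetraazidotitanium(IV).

Ligands: 4 azido (N3, -1), 2 ammine (NH3, neutral). Ligand charge sum = -4.
With Ti in oxidation state +4, the complex ion is [Ti...].

[Ti(N3)4(NH3)2]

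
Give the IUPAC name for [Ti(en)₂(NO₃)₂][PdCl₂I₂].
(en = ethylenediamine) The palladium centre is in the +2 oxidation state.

bis(ethylenediamine)dinitratotitanium(IV) dichlorodiiodopalladate(II)

Both ions are complex: the cation is named first with the plain metal name, the anion second with the -ate form; each ion's ligands are alphabetised independently.
Pd is given as +2; the anion's ligand charges sum to -4, so the complex anion is 2−.
A 1:1 salt means the cation carries the equal and opposite charge, 2+.
Cation: ligand charges sum to -2; for the ion to be 2+, Ti = +4.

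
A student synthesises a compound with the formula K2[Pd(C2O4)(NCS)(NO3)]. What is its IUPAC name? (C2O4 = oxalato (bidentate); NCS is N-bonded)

potassium isothiocyanatonitratooxalatopalladate(II)

The 2 potassium counter-ions carry a total charge of +2, so each complex ion is 2−.
Ligand charges: 1×oxalato (-2 each), 1×isothiocyanato (-1 each), 1×nitrato (-1 each); total -4. So Pd + (-4) = 2−, giving Pd = +2.
The complex ion is anionic, so palladium takes the -ate form palladate(II).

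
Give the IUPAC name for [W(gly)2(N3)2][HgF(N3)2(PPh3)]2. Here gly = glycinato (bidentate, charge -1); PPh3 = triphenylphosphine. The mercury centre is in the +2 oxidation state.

diazidobis(glycinato)tungsten(VI) diazidofluoro(triphenylphosphine)mercurate(II)

Both ions are complex: the cation is named first with the plain metal name, the anion second with the -ate form; each ion's ligands are alphabetised independently.
Hg is given as +2; the anion's ligand charges sum to -3, so the complex anion is 1−.
With 2 anions per cation, the cation must be 2×1 = 2+.
Cation: ligand charges sum to -4; for the ion to be 2+, W = +6.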